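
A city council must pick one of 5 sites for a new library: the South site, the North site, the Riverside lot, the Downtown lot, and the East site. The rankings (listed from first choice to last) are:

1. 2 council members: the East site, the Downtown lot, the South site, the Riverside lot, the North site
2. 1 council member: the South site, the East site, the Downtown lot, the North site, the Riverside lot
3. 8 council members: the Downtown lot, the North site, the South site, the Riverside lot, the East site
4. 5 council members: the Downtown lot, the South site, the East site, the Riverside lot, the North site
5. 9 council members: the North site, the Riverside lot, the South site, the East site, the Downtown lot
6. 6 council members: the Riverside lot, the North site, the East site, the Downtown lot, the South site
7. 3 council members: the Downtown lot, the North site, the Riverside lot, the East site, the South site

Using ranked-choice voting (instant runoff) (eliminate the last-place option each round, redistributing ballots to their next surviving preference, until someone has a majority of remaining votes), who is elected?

the Downtown lot

Round 1: the South site 1, the North site 9, the Riverside lot 6, the Downtown lot 16, the East site 2. Eliminate the South site.
Round 2: the North site 9, the Riverside lot 6, the Downtown lot 16, the East site 3. Eliminate the East site.
Round 3: the North site 9, the Riverside lot 6, the Downtown lot 19. The Downtown lot has a majority.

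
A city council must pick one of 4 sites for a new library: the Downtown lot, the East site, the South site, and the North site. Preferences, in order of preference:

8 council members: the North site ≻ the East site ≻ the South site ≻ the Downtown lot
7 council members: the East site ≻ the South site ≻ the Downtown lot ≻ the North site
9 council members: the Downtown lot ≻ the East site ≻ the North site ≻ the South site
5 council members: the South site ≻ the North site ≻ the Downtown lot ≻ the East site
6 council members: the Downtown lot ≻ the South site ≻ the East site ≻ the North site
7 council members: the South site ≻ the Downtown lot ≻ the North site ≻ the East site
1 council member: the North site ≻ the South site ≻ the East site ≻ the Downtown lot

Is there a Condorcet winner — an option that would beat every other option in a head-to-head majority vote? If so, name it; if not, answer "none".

none

Checking pairwise contests:
the South site beats the Downtown lot 28–15.
the Downtown lot beats the East site 27–16.
the East site beats the South site 24–19.
the Downtown lot beats the North site 29–14.
Every option loses at least one head-to-head, so there is no Condorcet winner.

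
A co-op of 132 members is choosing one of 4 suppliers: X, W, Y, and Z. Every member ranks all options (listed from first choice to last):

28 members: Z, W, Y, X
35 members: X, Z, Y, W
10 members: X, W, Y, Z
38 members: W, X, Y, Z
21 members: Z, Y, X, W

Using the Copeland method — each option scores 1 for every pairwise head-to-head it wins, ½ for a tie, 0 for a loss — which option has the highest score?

X

X: beats Y and Z; ties W → score 2.5.
W: beats Y; ties X; loses to Z → score 1.5.
Y: loses to X, W, and Z → score 0.
Z: beats W and Y; loses to X → score 2.
X has the best pairwise record.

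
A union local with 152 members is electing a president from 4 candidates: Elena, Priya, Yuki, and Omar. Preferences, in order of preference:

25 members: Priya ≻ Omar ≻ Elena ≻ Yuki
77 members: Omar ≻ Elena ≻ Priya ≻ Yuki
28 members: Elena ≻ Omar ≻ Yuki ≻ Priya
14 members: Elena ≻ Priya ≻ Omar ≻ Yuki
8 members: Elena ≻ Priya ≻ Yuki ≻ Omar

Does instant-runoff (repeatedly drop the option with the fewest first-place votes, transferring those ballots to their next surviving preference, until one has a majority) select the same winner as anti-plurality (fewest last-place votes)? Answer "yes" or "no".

Instant-runoff — R1 Elena 50, Priya 25, Yuki 0, Omar 77 (Omar winner). Winner: Omar.
Anti-plurality — last-place votes: Elena 0, Priya 28, Yuki 116, Omar 8. Winner: Elena.
The two methods disagree.

no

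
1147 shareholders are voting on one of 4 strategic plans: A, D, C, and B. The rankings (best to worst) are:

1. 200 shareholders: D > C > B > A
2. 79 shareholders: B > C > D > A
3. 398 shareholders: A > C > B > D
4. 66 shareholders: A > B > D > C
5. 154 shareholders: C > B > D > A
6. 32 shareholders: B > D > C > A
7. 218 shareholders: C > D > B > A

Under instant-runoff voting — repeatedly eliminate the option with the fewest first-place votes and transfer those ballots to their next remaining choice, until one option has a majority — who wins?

C

Round 1: A 464, D 200, C 372, B 111. Eliminate B.
Round 2: A 464, D 232, C 451. Eliminate D.
Round 3: A 464, C 683. C has a majority.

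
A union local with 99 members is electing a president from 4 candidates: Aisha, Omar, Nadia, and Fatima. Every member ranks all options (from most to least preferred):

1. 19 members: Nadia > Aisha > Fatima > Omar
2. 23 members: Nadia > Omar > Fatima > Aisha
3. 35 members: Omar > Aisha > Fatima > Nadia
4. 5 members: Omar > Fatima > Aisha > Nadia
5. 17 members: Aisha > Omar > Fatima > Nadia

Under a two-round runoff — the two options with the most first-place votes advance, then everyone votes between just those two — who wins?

Round 1 first-place votes: Aisha 17, Omar 40, Nadia 42, Fatima 0.
Nadia and Omar advance.
Runoff: Nadia is preferred to Omar by 42 voters; Omar by 57.
Omar wins the runoff.

Omar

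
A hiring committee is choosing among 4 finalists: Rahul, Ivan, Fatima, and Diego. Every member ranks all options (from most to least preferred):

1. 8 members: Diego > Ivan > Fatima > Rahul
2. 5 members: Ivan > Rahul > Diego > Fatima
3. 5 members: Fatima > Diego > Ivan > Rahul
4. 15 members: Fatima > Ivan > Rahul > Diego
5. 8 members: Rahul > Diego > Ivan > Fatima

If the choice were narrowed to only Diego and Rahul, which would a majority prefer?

Voters preferring Diego to Rahul: 13; preferring Rahul to Diego: 28.
Rahul wins the head-to-head.

Rahul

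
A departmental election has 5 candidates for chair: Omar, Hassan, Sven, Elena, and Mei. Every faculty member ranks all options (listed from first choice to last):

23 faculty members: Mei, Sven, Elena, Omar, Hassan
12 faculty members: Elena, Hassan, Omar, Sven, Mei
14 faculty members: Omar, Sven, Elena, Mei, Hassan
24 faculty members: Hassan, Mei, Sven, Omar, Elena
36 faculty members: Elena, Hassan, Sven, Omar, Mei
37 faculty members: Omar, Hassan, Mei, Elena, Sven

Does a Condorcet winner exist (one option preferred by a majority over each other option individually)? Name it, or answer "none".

Checking pairwise contests:
Sven beats Omar 83–63.
Omar beats Hassan 74–72.
Hassan beats Sven 109–37.
Omar beats Elena 75–71.
Omar beats Mei 99–47.
Every option loses at least one head-to-head, so there is no Condorcet winner.

none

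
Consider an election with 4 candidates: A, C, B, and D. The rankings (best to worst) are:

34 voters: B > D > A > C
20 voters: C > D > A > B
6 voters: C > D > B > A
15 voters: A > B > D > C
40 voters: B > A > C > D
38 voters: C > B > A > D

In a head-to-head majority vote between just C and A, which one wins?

A

Voters preferring C to A: 64; preferring A to C: 89.
A wins the head-to-head.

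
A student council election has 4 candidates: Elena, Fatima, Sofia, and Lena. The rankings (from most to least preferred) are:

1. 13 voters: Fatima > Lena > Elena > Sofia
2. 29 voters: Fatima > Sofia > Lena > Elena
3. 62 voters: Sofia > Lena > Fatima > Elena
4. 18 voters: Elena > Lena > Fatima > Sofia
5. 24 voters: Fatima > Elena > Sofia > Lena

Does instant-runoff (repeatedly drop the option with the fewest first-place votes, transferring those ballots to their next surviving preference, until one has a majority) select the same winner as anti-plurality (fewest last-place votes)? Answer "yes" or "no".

yes

Instant-runoff — R1 Elena 18, Fatima 66, Sofia 62, Lena 0 (Lena out); R2 Elena 18, Fatima 66, Sofia 62 (Elena out); R3 Fatima 84, Sofia 62 (Fatima winner). Winner: Fatima.
Anti-plurality — last-place votes: Elena 91, Fatima 0, Sofia 31, Lena 24. Winner: Fatima.
The two methods agree.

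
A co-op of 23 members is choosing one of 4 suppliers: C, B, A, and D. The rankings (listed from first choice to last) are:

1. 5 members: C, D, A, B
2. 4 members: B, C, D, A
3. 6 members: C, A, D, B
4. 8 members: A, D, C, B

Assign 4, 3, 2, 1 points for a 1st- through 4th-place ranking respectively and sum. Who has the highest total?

C

C: 5·4 + 4·3 + 6·4 + 8·2 = 72
B: 5·1 + 4·4 + 6·1 + 8·1 = 35
A: 5·2 + 4·1 + 6·3 + 8·4 = 64
D: 5·3 + 4·2 + 6·2 + 8·3 = 59
C has the highest Borda score (72).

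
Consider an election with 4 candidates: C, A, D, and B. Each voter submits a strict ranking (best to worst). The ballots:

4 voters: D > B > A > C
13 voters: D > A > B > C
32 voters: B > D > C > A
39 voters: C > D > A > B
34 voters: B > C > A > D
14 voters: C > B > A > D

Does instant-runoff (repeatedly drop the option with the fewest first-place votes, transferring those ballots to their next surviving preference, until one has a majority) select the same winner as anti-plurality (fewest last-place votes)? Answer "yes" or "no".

no

Instant-runoff — R1 C 53, A 0, D 17, B 66 (A out); R2 C 53, D 17, B 66 (D out); R3 C 53, B 83 (B winner). Winner: B.
Anti-plurality — last-place votes: C 17, A 32, D 48, B 39. Winner: C.
The two methods disagree.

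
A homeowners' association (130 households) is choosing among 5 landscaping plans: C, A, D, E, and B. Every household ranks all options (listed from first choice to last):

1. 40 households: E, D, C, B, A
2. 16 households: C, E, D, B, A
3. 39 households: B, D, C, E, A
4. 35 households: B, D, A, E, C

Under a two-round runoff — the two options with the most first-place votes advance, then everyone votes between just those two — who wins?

B

Round 1 first-place votes: C 16, A 0, D 0, E 40, B 74.
B and E advance.
Runoff: B is preferred to E by 74 voters; E by 56.
B wins the runoff.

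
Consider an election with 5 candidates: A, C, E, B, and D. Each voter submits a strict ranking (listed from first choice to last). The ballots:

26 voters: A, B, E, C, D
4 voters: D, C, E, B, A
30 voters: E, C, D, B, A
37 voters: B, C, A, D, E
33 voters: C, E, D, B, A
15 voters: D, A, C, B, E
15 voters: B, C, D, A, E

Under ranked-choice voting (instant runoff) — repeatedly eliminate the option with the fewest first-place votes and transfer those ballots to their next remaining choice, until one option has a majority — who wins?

Round 1: A 26, C 33, E 30, B 52, D 19. Eliminate D.
Round 2: A 41, C 37, E 30, B 52. Eliminate E.
Round 3: A 41, C 67, B 52. Eliminate A.
Round 4: C 82, B 78. C has a majority.

C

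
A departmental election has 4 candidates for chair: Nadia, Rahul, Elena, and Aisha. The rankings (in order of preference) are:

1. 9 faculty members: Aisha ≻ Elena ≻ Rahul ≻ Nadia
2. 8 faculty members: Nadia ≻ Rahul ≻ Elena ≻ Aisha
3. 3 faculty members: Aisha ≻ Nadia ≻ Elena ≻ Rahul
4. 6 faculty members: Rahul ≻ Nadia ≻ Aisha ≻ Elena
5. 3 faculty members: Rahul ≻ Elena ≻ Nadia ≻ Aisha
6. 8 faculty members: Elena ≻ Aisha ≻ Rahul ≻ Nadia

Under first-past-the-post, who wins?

Aisha

First-place votes: Nadia 8, Rahul 9, Elena 8, Aisha 12.
Aisha has the most first-place votes.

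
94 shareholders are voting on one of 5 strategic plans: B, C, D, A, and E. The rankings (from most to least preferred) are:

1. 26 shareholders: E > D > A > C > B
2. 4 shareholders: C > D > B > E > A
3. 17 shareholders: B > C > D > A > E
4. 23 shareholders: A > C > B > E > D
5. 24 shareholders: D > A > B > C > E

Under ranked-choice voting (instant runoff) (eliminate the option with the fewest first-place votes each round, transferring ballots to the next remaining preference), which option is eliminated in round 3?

Round 1: B 17, C 4, D 24, A 23, E 26. Eliminate C.
Round 2: B 17, D 28, A 23, E 26. Eliminate B.
Round 3: D 45, A 23, E 26. Eliminate A.

A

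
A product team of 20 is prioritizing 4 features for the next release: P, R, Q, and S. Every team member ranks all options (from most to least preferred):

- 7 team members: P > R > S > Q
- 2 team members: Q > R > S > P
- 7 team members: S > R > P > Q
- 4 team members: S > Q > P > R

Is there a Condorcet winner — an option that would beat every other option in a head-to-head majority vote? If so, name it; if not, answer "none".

S vs P: 13–7 for S.
S vs R: 11–9 for S.
S vs Q: 18–2 for S.
S beats every other option head-to-head.

S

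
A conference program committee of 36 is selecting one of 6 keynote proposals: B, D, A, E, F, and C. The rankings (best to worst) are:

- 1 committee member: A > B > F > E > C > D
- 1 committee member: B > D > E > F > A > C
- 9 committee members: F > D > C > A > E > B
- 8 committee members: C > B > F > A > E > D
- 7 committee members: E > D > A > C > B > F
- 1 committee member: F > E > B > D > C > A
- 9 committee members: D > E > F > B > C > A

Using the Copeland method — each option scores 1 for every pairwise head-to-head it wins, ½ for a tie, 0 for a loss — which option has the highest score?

F

B: beats A; loses to D, E, F, and C → score 1.
D: beats B, A, E, and C; loses to F → score 4.
A: ties E; loses to B, D, F, and C → score 0.5.
E: beats B and C; ties A; loses to D and F → score 2.5.
F: beats B, D, A, E, and C → score 5.
C: beats B and A; loses to D, E, and F → score 2.
F has the best pairwise record.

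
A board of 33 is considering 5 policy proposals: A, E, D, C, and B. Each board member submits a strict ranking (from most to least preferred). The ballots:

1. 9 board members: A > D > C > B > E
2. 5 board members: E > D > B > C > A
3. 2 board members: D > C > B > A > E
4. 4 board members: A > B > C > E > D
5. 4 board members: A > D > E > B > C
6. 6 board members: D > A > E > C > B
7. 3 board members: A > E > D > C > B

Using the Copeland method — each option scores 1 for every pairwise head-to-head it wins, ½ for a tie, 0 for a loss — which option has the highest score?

A

A: beats E, D, C, and B → score 4.
E: beats C and B; loses to A and D → score 2.
D: beats E, C, and B; loses to A → score 3.
C: beats B; loses to A, E, and D → score 1.
B: loses to A, E, D, and C → score 0.
A has the best pairwise record.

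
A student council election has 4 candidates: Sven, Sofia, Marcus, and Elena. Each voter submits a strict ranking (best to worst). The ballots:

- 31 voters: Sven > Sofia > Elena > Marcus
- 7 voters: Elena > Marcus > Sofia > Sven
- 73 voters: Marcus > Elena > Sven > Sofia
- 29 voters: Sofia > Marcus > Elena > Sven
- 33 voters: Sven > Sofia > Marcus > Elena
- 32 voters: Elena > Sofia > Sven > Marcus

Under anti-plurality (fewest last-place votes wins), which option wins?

Elena

Last-place votes: Sven 36, Sofia 73, Marcus 63, Elena 33.
Elena is ranked last by the fewest voters, so Elena wins.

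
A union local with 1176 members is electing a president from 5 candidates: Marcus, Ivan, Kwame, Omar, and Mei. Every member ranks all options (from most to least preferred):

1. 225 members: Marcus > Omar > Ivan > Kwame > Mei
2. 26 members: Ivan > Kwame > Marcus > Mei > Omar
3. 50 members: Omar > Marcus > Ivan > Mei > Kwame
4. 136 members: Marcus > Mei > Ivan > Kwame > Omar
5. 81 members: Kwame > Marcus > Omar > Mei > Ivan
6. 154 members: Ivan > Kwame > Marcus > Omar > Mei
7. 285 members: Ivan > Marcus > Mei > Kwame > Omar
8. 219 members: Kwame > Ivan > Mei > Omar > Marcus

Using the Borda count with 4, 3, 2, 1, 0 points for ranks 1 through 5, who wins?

Marcus: 225·4 + 26·2 + 50·3 + 136·4 + 81·3 + 154·2 + 285·3 + 219·0 = 3052
Ivan: 225·2 + 26·4 + 50·2 + 136·2 + 81·0 + 154·4 + 285·4 + 219·3 = 3339
Kwame: 225·1 + 26·3 + 50·0 + 136·1 + 81·4 + 154·3 + 285·1 + 219·4 = 2386
Omar: 225·3 + 26·0 + 50·4 + 136·0 + 81·2 + 154·1 + 285·0 + 219·1 = 1410
Mei: 225·0 + 26·1 + 50·1 + 136·3 + 81·1 + 154·0 + 285·2 + 219·2 = 1573
Ivan has the highest Borda score (3339).

Ivan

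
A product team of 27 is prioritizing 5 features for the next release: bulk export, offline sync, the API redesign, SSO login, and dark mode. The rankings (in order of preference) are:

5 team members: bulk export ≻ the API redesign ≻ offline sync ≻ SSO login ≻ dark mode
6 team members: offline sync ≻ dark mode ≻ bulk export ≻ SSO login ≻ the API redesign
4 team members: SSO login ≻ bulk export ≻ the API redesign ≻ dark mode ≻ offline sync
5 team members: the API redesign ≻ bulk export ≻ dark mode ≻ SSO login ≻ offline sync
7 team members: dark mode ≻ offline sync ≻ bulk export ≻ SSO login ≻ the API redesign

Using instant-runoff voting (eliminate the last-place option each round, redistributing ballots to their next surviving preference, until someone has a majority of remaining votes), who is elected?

bulk export

Round 1: bulk export 5, offline sync 6, the API redesign 5, SSO login 4, dark mode 7. Eliminate SSO login.
Round 2: bulk export 9, offline sync 6, the API redesign 5, dark mode 7. Eliminate the API redesign.
Round 3: bulk export 14, offline sync 6, dark mode 7. Bulk export has a majority.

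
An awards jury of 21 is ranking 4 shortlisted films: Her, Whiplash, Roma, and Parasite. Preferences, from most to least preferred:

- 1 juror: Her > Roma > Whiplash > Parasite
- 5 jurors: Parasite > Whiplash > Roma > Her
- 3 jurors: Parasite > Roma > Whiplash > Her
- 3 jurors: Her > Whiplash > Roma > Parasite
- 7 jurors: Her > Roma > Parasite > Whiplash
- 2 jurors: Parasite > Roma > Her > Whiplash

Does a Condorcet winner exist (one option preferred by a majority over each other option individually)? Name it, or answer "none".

Her vs Whiplash: 13–8 for Her.
Her vs Roma: 11–10 for Her.
Her vs Parasite: 11–10 for Her.
Her beats every other option head-to-head.

Her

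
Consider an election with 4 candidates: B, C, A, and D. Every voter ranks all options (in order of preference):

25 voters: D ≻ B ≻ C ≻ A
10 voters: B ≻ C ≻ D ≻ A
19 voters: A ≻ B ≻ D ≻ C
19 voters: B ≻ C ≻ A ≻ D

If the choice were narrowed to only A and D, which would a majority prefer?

Voters preferring A to D: 38; preferring D to A: 35.
A wins the head-to-head.

A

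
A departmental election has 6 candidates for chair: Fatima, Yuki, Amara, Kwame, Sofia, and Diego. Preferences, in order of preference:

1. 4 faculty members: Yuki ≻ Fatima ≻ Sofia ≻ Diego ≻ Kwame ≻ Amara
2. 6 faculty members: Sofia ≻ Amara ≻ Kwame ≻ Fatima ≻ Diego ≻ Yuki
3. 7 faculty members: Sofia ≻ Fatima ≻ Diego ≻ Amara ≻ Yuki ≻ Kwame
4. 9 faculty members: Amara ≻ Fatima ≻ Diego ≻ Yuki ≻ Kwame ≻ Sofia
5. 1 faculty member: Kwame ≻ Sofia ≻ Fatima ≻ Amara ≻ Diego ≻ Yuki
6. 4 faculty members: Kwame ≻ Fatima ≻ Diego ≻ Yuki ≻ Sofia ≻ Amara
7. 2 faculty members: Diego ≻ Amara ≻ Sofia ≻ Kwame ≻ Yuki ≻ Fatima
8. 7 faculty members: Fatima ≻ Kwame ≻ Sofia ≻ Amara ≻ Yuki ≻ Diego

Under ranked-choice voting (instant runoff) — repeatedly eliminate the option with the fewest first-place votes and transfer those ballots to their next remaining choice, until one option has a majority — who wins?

Round 1: Fatima 7, Yuki 4, Amara 9, Kwame 5, Sofia 13, Diego 2. Eliminate Diego.
Round 2: Fatima 7, Yuki 4, Amara 11, Kwame 5, Sofia 13. Eliminate Yuki.
Round 3: Fatima 11, Amara 11, Kwame 5, Sofia 13. Eliminate Kwame.
Round 4: Fatima 15, Amara 11, Sofia 14. Eliminate Amara.
Round 5: Fatima 24, Sofia 16. Fatima has a majority.

Fatima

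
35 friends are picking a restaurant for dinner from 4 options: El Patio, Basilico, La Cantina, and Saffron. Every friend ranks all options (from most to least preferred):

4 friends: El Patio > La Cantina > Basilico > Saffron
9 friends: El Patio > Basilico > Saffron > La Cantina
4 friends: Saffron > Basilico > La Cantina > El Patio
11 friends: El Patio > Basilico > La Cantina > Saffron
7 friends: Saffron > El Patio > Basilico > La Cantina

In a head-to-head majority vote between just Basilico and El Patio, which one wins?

Voters preferring Basilico to El Patio: 4; preferring El Patio to Basilico: 31.
El Patio wins the head-to-head.

El Patio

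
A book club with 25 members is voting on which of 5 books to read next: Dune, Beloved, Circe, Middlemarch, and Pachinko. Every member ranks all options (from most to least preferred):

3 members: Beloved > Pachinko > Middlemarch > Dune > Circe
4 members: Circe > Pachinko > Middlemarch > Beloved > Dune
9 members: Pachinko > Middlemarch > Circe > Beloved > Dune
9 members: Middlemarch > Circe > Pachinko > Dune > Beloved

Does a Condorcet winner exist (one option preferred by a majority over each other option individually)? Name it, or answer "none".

Checking pairwise contests:
Beloved beats Dune 16–9.
Circe beats Beloved 22–3.
Middlemarch beats Circe 21–4.
Pachinko beats Middlemarch 16–9.
Circe beats Pachinko 13–12.
Every option loses at least one head-to-head, so there is no Condorcet winner.

none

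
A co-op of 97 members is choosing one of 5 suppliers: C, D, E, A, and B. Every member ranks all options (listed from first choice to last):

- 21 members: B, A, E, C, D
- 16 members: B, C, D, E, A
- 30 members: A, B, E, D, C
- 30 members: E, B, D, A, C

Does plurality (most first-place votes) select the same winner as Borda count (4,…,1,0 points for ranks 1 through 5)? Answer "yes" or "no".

Plurality — first-place votes: C 0, D 0, E 30, A 30, B 37. Winner: B.
Borda — scores: C 69, D 122, E 238, A 213, B 328. Winner: B.
The two methods agree.

yes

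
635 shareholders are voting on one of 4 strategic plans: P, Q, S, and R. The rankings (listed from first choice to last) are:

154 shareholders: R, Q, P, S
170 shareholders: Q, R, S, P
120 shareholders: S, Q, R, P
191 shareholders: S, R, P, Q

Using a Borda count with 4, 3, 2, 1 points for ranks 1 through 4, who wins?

P: 154·2 + 170·1 + 120·1 + 191·2 = 980
Q: 154·3 + 170·4 + 120·3 + 191·1 = 1693
S: 154·1 + 170·2 + 120·4 + 191·4 = 1738
R: 154·4 + 170·3 + 120·2 + 191·3 = 1939
R has the highest Borda score (1939).

R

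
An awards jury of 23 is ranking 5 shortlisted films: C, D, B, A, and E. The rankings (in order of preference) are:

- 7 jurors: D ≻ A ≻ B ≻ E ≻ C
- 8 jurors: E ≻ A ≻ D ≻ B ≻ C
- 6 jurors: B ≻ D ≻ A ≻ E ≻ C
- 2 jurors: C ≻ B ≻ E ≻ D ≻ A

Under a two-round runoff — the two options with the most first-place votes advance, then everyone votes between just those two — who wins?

Round 1 first-place votes: C 2, D 7, B 6, A 0, E 8.
E and D advance.
Runoff: E is preferred to D by 10 voters; D by 13.
D wins the runoff.

D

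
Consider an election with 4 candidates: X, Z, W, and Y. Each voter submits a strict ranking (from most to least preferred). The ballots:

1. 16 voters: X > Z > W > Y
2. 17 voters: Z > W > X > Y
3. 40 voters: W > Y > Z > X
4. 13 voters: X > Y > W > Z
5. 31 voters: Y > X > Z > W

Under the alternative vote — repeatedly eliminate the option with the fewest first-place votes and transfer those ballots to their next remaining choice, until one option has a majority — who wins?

W

Round 1: X 29, Z 17, W 40, Y 31. Eliminate Z.
Round 2: X 29, W 57, Y 31. Eliminate X.
Round 3: W 73, Y 44. W has a majority.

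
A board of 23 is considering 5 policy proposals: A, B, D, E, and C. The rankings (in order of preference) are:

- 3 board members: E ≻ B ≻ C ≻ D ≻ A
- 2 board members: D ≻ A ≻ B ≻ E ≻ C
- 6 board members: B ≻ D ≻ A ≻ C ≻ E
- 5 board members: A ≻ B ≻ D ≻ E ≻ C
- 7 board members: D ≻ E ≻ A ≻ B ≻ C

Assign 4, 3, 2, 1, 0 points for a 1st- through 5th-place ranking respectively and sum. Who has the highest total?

D

A: 3·0 + 2·3 + 6·2 + 5·4 + 7·2 = 52
B: 3·3 + 2·2 + 6·4 + 5·3 + 7·1 = 59
D: 3·1 + 2·4 + 6·3 + 5·2 + 7·4 = 67
E: 3·4 + 2·1 + 6·0 + 5·1 + 7·3 = 40
C: 3·2 + 2·0 + 6·1 + 5·0 + 7·0 = 12
D has the highest Borda score (67).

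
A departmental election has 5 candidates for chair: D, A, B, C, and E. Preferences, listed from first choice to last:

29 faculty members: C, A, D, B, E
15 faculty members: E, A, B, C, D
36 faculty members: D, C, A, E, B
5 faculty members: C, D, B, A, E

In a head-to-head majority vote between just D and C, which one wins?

C

Voters preferring D to C: 36; preferring C to D: 49.
C wins the head-to-head.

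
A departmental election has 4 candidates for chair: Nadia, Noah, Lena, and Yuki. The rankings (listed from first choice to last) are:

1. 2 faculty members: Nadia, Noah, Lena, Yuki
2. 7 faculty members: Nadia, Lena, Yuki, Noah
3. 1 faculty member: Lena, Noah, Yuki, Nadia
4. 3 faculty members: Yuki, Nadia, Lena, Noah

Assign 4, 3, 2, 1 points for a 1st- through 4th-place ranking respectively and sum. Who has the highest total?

Nadia: 2·4 + 7·4 + 1·1 + 3·3 = 46
Noah: 2·3 + 7·1 + 1·3 + 3·1 = 19
Lena: 2·2 + 7·3 + 1·4 + 3·2 = 35
Yuki: 2·1 + 7·2 + 1·2 + 3·4 = 30
Nadia has the highest Borda score (46).

Nadia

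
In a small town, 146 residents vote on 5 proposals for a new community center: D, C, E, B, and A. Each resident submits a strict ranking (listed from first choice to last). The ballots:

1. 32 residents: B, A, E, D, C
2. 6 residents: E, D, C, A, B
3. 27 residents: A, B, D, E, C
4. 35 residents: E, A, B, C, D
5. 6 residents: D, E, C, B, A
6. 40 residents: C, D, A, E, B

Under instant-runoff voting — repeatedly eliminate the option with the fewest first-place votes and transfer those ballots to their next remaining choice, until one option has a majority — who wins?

E

Round 1: D 6, C 40, E 41, B 32, A 27. Eliminate D.
Round 2: C 40, E 47, B 32, A 27. Eliminate A.
Round 3: C 40, E 47, B 59. Eliminate C.
Round 4: E 87, B 59. E has a majority.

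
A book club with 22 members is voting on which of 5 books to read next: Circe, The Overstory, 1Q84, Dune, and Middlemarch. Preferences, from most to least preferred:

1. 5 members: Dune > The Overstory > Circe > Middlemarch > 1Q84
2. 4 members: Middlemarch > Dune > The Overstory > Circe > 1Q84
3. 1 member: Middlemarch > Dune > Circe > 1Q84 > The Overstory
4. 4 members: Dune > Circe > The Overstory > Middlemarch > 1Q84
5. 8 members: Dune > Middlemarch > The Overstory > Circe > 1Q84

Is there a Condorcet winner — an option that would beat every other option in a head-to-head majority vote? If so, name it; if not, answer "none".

Dune

Dune vs Circe: 22–0 for Dune.
Dune vs The Overstory: 22–0 for Dune.
Dune vs 1Q84: 22–0 for Dune.
Dune vs Middlemarch: 17–5 for Dune.
Dune beats every other option head-to-head.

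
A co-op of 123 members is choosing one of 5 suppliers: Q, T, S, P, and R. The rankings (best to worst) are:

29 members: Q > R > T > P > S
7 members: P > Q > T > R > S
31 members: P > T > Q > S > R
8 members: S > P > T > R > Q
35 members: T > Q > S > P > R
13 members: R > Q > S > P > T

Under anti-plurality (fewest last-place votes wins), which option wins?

P

Last-place votes: Q 8, T 13, S 36, P 0, R 66.
P is ranked last by the fewest voters, so P wins.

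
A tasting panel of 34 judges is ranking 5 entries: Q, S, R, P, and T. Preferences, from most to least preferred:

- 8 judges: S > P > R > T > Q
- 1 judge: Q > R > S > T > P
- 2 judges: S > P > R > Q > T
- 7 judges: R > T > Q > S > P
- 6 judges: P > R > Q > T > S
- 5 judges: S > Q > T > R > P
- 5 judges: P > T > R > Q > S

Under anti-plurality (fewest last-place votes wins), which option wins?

Last-place votes: Q 8, S 11, R 0, P 13, T 2.
R is ranked last by the fewest voters, so R wins.

R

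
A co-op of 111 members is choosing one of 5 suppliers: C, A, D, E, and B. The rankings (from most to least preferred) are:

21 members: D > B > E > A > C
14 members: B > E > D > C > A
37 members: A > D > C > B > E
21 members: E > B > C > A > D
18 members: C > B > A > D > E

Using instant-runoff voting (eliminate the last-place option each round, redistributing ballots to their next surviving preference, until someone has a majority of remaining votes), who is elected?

E

Round 1: C 18, A 37, D 21, E 21, B 14. Eliminate B.
Round 2: C 18, A 37, D 21, E 35. Eliminate C.
Round 3: A 55, D 21, E 35. Eliminate D.
Round 4: A 55, E 56. E has a majority.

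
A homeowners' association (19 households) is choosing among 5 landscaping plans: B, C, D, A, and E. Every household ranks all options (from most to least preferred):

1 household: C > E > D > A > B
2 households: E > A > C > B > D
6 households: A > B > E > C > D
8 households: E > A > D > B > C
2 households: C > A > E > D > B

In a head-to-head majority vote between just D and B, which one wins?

Voters preferring D to B: 11; preferring B to D: 8.
D wins the head-to-head.

D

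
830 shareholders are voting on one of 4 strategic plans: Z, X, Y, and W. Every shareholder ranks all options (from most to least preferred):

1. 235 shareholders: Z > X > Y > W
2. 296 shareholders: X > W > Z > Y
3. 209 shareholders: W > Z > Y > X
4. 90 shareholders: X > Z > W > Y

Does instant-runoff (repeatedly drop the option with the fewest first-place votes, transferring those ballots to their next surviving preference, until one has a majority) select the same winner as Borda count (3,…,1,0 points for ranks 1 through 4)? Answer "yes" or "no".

Instant-runoff — R1 Z 235, X 386, Y 0, W 209 (Y out); R2 Z 235, X 386, W 209 (W out); R3 Z 444, X 386 (Z winner). Winner: Z.
Borda — scores: Z 1599, X 1628, Y 444, W 1309. Winner: X.
The two methods disagree.

no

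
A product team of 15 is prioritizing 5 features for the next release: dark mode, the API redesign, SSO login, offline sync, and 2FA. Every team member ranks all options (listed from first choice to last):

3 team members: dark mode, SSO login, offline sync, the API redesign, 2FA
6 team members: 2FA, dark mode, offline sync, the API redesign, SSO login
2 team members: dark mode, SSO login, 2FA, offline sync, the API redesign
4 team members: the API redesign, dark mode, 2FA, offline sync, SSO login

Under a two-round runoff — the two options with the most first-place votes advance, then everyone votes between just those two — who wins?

dark mode

Round 1 first-place votes: dark mode 5, the API redesign 4, SSO login 0, offline sync 0, 2FA 6.
2FA and dark mode advance.
Runoff: 2FA is preferred to dark mode by 6 voters; dark mode by 9.
dark mode wins the runoff.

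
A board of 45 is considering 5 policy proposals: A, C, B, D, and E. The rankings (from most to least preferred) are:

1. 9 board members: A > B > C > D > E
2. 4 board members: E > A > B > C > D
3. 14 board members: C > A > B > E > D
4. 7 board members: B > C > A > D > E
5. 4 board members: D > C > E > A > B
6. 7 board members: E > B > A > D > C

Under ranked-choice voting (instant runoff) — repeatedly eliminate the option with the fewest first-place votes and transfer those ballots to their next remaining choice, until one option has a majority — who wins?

C

Round 1: A 9, C 14, B 7, D 4, E 11. Eliminate D.
Round 2: A 9, C 18, B 7, E 11. Eliminate B.
Round 3: A 9, C 25, E 11. C has a majority.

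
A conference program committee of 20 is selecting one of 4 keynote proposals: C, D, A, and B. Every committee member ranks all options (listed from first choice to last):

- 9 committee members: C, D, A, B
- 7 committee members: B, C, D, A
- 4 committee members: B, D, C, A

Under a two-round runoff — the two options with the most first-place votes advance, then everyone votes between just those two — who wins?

B

Round 1 first-place votes: C 9, D 0, A 0, B 11.
B and C advance.
Runoff: B is preferred to C by 11 voters; C by 9.
B wins the runoff.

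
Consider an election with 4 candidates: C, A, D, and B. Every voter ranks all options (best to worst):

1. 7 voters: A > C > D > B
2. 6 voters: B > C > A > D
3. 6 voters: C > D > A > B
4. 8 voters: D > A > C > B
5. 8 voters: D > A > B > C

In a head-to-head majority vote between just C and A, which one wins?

A

Voters preferring C to A: 12; preferring A to C: 23.
A wins the head-to-head.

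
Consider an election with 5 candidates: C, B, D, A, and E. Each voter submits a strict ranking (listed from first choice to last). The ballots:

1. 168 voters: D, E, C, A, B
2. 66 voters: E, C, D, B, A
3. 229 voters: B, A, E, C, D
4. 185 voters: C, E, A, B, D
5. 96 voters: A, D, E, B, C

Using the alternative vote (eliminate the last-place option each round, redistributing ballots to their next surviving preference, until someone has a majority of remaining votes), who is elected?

Round 1: C 185, B 229, D 168, A 96, E 66. Eliminate E.
Round 2: C 251, B 229, D 168, A 96. Eliminate A.
Round 3: C 251, B 229, D 264. Eliminate B.
Round 4: C 480, D 264. C has a majority.

C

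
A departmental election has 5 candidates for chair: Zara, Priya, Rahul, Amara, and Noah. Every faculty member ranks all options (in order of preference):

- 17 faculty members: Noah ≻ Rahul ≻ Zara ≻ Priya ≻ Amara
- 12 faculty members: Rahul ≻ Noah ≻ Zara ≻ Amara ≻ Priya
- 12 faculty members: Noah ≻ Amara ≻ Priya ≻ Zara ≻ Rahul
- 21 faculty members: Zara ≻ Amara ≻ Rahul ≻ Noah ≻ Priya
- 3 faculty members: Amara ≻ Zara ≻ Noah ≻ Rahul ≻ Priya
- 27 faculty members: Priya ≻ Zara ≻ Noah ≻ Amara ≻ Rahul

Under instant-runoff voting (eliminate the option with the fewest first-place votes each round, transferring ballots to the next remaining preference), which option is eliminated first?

Amara

Round 1: Zara 21, Priya 27, Rahul 12, Amara 3, Noah 29. Eliminate Amara.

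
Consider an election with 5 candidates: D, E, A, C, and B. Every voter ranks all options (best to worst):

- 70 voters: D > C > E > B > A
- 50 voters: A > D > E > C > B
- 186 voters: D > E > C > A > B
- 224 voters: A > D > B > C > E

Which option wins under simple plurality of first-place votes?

First-place votes: D 256, E 0, A 274, C 0, B 0.
A has the most first-place votes.

A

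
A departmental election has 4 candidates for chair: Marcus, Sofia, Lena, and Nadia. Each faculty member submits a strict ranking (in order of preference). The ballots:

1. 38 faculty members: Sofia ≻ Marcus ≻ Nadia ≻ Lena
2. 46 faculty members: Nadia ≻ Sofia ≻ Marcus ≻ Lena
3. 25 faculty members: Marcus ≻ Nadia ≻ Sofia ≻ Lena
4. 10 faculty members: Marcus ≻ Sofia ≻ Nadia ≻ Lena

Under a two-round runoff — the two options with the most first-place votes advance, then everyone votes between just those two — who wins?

Nadia

Round 1 first-place votes: Marcus 35, Sofia 38, Lena 0, Nadia 46.
Nadia and Sofia advance.
Runoff: Nadia is preferred to Sofia by 71 voters; Sofia by 48.
Nadia wins the runoff.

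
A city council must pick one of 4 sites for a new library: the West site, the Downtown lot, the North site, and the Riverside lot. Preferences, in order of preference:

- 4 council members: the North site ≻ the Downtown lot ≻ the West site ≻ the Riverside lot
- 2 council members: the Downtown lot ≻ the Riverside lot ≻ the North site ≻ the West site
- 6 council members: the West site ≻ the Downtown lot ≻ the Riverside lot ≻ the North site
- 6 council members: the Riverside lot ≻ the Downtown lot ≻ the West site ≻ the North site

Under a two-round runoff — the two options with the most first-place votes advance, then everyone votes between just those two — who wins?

the West site

Round 1 first-place votes: the West site 6, the Downtown lot 2, the North site 4, the Riverside lot 6.
the West site and the Riverside lot advance.
Runoff: the West site is preferred to the Riverside lot by 10 voters; the Riverside lot by 8.
the West site wins the runoff.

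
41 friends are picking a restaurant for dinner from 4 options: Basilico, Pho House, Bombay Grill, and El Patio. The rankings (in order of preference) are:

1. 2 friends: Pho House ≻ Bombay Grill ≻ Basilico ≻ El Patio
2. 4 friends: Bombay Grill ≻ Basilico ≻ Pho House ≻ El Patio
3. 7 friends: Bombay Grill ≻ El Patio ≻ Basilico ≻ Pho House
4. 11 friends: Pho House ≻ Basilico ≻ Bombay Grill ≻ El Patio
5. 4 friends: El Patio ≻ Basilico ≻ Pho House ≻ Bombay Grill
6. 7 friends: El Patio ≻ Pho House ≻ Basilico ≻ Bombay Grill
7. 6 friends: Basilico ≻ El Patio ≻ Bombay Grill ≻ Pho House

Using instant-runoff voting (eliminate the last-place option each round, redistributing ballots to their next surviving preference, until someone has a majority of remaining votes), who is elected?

Round 1: Basilico 6, Pho House 13, Bombay Grill 11, El Patio 11. Eliminate Basilico.
Round 2: Pho House 13, Bombay Grill 11, El Patio 17. Eliminate Bombay Grill.
Round 3: Pho House 17, El Patio 24. El Patio has a majority.

El Patio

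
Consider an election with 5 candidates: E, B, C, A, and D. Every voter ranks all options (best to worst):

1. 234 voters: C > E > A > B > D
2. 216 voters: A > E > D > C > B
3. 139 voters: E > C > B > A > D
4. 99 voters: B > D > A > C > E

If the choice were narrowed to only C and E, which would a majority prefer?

Voters preferring C to E: 333; preferring E to C: 355.
E wins the head-to-head.

E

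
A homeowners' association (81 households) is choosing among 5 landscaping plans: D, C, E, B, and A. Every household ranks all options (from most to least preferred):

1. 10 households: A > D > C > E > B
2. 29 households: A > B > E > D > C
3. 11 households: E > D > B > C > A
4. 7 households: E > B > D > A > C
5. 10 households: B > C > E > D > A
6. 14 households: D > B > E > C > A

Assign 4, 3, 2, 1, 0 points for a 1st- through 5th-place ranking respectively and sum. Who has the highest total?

D: 10·3 + 29·1 + 11·3 + 7·2 + 10·1 + 14·4 = 172
C: 10·2 + 29·0 + 11·1 + 7·0 + 10·3 + 14·1 = 75
E: 10·1 + 29·2 + 11·4 + 7·4 + 10·2 + 14·2 = 188
B: 10·0 + 29·3 + 11·2 + 7·3 + 10·4 + 14·3 = 212
A: 10·4 + 29·4 + 11·0 + 7·1 + 10·0 + 14·0 = 163
B has the highest Borda score (212).

B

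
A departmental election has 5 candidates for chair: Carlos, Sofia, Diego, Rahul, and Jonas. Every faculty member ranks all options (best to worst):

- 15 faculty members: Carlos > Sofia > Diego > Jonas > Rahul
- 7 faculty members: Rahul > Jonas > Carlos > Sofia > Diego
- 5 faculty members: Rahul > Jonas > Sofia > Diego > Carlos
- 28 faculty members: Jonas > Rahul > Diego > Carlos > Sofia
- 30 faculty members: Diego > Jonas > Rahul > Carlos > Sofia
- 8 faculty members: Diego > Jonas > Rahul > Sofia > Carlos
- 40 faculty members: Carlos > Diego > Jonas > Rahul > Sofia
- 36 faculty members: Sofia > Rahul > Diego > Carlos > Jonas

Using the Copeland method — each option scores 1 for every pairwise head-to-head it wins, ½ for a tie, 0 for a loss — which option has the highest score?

Carlos: beats Sofia and Jonas; loses to Diego and Rahul → score 2.
Sofia: loses to Carlos, Diego, Rahul, and Jonas → score 0.
Diego: beats Carlos, Sofia, Rahul, and Jonas → score 4.
Rahul: beats Carlos and Sofia; loses to Diego and Jonas → score 2.
Jonas: beats Sofia and Rahul; loses to Carlos and Diego → score 2.
Diego has the best pairwise record.

Diego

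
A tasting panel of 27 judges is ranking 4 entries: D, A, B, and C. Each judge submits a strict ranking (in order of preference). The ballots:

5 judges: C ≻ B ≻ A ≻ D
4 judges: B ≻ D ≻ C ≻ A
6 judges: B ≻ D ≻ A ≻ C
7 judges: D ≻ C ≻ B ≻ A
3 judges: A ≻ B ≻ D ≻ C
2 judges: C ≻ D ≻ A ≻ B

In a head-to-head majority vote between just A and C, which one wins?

Voters preferring A to C: 9; preferring C to A: 18.
C wins the head-to-head.

C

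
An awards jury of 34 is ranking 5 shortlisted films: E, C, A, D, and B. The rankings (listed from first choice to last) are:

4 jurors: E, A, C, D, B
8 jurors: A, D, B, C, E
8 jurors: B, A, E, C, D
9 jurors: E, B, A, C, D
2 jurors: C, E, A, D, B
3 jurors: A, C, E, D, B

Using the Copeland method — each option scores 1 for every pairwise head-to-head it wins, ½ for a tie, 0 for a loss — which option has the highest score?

A

E: beats C, D, and B; loses to A → score 3.
C: beats D; loses to E, A, and B → score 1.
A: beats E, C, and D; ties B → score 3.5.
D: ties B; loses to E, C, and A → score 0.5.
B: beats C; ties A and D; loses to E → score 2.
A has the best pairwise record.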